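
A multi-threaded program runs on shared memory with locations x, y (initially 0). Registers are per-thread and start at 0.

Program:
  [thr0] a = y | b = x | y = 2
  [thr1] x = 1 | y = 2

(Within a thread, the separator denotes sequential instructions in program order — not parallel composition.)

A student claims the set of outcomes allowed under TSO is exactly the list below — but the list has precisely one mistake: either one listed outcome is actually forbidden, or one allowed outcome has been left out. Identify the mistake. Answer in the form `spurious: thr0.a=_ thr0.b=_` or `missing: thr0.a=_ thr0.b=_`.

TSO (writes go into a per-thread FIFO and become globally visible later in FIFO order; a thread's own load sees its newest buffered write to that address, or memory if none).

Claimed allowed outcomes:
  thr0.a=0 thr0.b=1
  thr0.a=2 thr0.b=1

outcome vector order: (thr0.a,thr0.b)
TSO: 3 outcomes — {<0 0>; <0 1>; <2 1>}
TSO∖claimed = {<0 0>}

missing: thr0.a=0 thr0.b=0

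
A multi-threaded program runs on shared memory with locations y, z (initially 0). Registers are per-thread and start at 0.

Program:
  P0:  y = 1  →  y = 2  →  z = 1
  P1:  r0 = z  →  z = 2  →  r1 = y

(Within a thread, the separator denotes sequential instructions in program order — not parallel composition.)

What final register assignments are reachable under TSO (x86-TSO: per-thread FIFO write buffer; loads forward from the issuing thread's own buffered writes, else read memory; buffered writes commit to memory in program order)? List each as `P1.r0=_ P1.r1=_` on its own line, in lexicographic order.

outcome vector order: (P1.r0,P1.r1)
|TSO outcomes| = 4

P1.r0=0 P1.r1=0
P1.r0=0 P1.r1=1
P1.r0=0 P1.r1=2
P1.r0=1 P1.r1=2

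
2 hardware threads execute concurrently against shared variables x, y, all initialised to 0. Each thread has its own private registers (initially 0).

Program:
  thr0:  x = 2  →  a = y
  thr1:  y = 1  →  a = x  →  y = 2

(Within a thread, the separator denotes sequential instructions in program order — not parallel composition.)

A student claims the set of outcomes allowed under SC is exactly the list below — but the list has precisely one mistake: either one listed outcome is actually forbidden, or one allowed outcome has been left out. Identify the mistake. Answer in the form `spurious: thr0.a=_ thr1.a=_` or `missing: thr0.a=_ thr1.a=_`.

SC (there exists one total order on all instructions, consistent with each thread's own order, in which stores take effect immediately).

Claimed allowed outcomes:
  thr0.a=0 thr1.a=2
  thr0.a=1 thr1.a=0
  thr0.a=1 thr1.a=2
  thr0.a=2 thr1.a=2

outcome vector order: (thr0.a,thr1.a)
SC: 5 outcomes — {02, 10, 12, 20, 22}
SC∖claimed = {20}

missing: thr0.a=2 thr1.a=0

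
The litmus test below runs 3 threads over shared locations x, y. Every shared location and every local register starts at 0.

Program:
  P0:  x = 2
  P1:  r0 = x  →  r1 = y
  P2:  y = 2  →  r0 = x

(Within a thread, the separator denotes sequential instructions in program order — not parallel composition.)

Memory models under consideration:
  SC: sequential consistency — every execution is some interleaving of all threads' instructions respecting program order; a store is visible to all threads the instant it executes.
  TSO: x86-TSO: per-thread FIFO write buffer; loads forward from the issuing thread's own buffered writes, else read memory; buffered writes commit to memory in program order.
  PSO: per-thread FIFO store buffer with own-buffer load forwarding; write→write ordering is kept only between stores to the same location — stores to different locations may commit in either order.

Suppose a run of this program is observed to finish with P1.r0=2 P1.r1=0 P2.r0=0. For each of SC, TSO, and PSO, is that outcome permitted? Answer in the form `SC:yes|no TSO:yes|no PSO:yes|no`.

SC:no TSO:yes PSO:yes

outcome vector order: (P1.r0,P1.r1,P2.r0)
under SC → <0 0 0> <0 0 2> <0 2 0> <0 2 2> <2 0 2> <2 2 0> <2 2 2>
under TSO → <0 0 0> <0 0 2> <0 2 0> <0 2 2> <2 0 0> <2 0 2> <2 2 0> <2 2 2>
under PSO → <0 0 0> <0 0 2> <0 2 0> <0 2 2> <2 0 0> <2 0 2> <2 2 0> <2 2 2>
target <2 0 0> ∈ {TSO,PSO}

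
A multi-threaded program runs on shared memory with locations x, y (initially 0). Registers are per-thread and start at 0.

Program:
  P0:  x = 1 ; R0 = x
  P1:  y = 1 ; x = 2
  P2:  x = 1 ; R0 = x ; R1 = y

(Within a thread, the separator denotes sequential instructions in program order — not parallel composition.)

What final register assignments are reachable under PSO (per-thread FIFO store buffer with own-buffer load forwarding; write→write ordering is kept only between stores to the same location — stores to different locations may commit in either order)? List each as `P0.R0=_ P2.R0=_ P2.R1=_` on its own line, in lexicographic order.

outcome vector order: (P0.R0,P2.R0,P2.R1)
|PSO outcomes| = 8

P0.R0=1 P2.R0=1 P2.R1=0
P0.R0=1 P2.R0=1 P2.R1=1
P0.R0=1 P2.R0=2 P2.R1=0
P0.R0=1 P2.R0=2 P2.R1=1
P0.R0=2 P2.R0=1 P2.R1=0
P0.R0=2 P2.R0=1 P2.R1=1
P0.R0=2 P2.R0=2 P2.R1=0
P0.R0=2 P2.R0=2 P2.R1=1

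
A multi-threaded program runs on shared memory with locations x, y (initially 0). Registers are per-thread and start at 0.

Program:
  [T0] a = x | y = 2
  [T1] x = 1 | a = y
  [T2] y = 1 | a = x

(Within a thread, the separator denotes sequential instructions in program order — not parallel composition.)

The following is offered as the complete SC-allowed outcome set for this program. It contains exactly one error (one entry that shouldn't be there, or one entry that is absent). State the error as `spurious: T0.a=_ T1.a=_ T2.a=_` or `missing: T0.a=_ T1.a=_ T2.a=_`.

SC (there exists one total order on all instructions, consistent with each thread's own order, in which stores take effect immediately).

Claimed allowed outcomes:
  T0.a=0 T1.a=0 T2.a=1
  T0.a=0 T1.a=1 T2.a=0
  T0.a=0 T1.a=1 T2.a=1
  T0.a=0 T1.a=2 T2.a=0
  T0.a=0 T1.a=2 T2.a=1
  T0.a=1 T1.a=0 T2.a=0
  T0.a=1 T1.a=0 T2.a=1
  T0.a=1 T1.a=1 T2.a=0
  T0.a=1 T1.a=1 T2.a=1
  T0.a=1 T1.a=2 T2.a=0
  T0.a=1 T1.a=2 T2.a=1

spurious: T0.a=1 T1.a=0 T2.a=0

outcome vector order: (T0.a,T1.a,T2.a)
SC (10): 001, 010, 011, 020, 021, 101, 110, 111, 120, 121
claimed∖SC = {100}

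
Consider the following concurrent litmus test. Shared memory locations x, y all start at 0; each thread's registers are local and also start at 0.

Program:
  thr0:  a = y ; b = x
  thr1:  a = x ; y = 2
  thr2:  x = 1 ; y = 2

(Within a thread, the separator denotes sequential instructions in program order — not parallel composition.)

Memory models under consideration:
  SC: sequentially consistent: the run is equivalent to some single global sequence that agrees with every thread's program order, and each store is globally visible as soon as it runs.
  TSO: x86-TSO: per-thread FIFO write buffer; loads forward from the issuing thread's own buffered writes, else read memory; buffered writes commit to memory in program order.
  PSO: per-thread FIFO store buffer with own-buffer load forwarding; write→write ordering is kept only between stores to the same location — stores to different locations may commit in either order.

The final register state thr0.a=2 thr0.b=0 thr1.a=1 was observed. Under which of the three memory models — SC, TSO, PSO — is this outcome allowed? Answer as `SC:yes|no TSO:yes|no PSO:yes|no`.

SC:no TSO:no PSO:yes

outcome vector order: (thr0.a,thr0.b,thr1.a)
SC (7): <0 0 0>, <0 0 1>, <0 1 0>, <0 1 1>, <2 0 0>, <2 1 0>, <2 1 1>
TSO (7): <0 0 0>, <0 0 1>, <0 1 0>, <0 1 1>, <2 0 0>, <2 1 0>, <2 1 1>
PSO (8): <0 0 0>, <0 0 1>, <0 1 0>, <0 1 1>, <2 0 0>, <2 0 1>, <2 1 0>, <2 1 1>
target <2 0 1> ∈ {PSO}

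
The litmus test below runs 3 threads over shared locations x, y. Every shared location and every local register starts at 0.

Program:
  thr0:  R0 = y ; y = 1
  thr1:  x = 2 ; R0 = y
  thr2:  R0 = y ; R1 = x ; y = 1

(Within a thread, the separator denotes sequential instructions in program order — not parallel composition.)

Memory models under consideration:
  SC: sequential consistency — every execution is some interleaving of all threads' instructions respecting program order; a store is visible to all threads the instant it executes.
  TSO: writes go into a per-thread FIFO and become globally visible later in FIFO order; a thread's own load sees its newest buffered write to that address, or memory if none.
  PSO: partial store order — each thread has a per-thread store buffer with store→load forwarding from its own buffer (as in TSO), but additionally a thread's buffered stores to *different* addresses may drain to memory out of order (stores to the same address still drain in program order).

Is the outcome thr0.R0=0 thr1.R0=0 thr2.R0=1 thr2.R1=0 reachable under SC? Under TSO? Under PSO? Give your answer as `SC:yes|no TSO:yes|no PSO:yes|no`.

SC:no TSO:yes PSO:yes

outcome vector order: (thr0.R0,thr1.R0,thr2.R0,thr2.R1)
SC: 11 outcomes — {0/0/0/0 0/0/0/2 0/0/1/2 0/1/0/0 0/1/0/2 0/1/1/0 0/1/1/2 1/0/0/0 1/0/0/2 1/1/0/0 1/1/0/2}
TSO: 12 outcomes — {0/0/0/0 0/0/0/2 0/0/1/0 0/0/1/2 0/1/0/0 0/1/0/2 0/1/1/0 0/1/1/2 1/0/0/0 1/0/0/2 1/1/0/0 1/1/0/2}
PSO: 12 outcomes — {0/0/0/0 0/0/0/2 0/0/1/0 0/0/1/2 0/1/0/0 0/1/0/2 0/1/1/0 0/1/1/2 1/0/0/0 1/0/0/2 1/1/0/0 1/1/0/2}
target 0/0/1/0 ∈ {TSO,PSO}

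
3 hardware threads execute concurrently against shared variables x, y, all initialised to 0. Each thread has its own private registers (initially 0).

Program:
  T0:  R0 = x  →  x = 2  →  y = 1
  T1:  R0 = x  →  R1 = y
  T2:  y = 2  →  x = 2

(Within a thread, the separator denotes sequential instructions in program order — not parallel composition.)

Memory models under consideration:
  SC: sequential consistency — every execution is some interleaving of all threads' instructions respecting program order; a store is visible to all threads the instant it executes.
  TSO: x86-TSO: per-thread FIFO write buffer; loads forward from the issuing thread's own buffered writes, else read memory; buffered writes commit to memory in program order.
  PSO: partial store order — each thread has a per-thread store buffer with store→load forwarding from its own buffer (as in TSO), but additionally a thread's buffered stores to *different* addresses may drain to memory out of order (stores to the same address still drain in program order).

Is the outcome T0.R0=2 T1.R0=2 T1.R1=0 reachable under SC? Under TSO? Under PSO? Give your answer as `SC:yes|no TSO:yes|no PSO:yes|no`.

SC:no TSO:no PSO:yes

outcome vector order: (T0.R0,T1.R0,T1.R1)
SC (11): <0 0 0>; <0 0 1>; <0 0 2>; <0 2 0>; <0 2 1>; <0 2 2>; <2 0 0>; <2 0 1>; <2 0 2>; <2 2 1>; <2 2 2>
TSO (11): <0 0 0>; <0 0 1>; <0 0 2>; <0 2 0>; <0 2 1>; <0 2 2>; <2 0 0>; <2 0 1>; <2 0 2>; <2 2 1>; <2 2 2>
PSO (12): <0 0 0>; <0 0 1>; <0 0 2>; <0 2 0>; <0 2 1>; <0 2 2>; <2 0 0>; <2 0 1>; <2 0 2>; <2 2 0>; <2 2 1>; <2 2 2>
target <2 2 0> ∈ {PSO}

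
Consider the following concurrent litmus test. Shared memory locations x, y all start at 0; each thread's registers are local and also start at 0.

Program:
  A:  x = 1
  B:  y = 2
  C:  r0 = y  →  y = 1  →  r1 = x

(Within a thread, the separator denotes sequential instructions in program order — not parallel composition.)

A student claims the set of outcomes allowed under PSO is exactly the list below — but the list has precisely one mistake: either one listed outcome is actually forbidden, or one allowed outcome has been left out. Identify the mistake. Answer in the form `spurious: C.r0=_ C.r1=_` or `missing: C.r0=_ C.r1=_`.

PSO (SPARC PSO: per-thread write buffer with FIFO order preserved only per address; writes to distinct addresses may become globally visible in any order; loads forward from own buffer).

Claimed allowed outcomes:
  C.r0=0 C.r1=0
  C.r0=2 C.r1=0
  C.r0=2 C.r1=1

outcome vector order: (C.r0,C.r1)
[PSO] allowed = {00 01 20 21}
PSO∖claimed = {01}

missing: C.r0=0 C.r1=1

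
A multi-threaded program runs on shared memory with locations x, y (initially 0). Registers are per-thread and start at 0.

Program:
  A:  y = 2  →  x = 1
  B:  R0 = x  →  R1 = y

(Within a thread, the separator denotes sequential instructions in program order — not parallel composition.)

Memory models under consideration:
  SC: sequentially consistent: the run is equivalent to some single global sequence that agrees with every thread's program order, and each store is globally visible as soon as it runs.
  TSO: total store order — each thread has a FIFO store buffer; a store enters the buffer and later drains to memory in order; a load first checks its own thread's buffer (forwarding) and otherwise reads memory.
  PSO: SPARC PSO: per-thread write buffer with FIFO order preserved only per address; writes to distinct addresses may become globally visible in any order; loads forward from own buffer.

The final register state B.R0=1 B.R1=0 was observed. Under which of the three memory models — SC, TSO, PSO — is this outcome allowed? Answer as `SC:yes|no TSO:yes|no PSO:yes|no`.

SC:no TSO:no PSO:yes

outcome vector order: (B.R0,B.R1)
[SC] allowed = {(0,0); (0,2); (1,2)}
[TSO] allowed = {(0,0); (0,2); (1,2)}
[PSO] allowed = {(0,0); (0,2); (1,0); (1,2)}
target (1,0) ∈ {PSO}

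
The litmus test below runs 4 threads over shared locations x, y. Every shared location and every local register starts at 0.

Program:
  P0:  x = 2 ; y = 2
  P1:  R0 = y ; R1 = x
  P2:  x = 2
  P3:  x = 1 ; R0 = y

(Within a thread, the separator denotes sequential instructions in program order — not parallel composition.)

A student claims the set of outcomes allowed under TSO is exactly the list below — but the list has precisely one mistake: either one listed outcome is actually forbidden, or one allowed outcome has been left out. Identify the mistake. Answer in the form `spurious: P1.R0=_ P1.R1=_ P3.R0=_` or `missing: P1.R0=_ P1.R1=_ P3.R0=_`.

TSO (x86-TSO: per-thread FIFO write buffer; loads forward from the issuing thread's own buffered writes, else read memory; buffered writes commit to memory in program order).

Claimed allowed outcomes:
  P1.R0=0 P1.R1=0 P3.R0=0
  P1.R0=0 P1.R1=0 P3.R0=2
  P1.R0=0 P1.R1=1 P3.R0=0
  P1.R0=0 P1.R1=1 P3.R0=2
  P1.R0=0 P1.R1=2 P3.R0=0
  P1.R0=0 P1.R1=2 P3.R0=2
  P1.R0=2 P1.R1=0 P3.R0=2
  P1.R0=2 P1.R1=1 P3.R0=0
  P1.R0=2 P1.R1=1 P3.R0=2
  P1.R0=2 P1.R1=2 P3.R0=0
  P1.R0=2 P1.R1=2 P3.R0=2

spurious: P1.R0=2 P1.R1=0 P3.R0=2

outcome vector order: (P1.R0,P1.R1,P3.R0)
TSO (10): <0 0 0>, <0 0 2>, <0 1 0>, <0 1 2>, <0 2 0>, <0 2 2>, <2 1 0>, <2 1 2>, <2 2 0>, <2 2 2>
claimed∖TSO = {<2 0 2>}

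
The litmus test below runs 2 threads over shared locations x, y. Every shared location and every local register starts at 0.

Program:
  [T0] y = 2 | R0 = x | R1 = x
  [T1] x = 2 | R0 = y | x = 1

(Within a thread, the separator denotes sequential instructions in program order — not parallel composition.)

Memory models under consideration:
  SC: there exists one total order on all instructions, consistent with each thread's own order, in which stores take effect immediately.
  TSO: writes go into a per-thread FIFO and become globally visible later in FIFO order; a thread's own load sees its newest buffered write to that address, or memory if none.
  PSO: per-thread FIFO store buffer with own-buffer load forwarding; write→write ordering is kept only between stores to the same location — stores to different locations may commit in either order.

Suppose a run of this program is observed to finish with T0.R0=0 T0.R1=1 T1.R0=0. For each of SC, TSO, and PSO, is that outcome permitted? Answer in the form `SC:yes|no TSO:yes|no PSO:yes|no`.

outcome vector order: (T0.R0,T0.R1,T1.R0)
SC (9): (0,0,2) (0,1,2) (0,2,2) (1,1,0) (1,1,2) (2,1,0) (2,1,2) (2,2,0) (2,2,2)
TSO (12): (0,0,0) (0,0,2) (0,1,0) (0,1,2) (0,2,0) (0,2,2) (1,1,0) (1,1,2) (2,1,0) (2,1,2) (2,2,0) (2,2,2)
PSO (12): (0,0,0) (0,0,2) (0,1,0) (0,1,2) (0,2,0) (0,2,2) (1,1,0) (1,1,2) (2,1,0) (2,1,2) (2,2,0) (2,2,2)
target (0,1,0) ∈ {TSO,PSO}

SC:no TSO:yes PSO:yes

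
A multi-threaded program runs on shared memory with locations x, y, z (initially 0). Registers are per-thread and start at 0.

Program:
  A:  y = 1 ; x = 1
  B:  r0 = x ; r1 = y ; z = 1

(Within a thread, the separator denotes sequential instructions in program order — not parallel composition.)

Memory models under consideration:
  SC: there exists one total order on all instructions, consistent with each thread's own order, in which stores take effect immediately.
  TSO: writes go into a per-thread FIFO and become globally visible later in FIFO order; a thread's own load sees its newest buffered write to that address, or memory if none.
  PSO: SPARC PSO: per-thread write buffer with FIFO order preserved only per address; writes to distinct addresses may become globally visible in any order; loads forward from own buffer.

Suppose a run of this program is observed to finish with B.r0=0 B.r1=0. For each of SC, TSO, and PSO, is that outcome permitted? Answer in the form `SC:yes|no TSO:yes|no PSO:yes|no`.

outcome vector order: (B.r0,B.r1)
[SC] allowed = {00, 01, 11}
[TSO] allowed = {00, 01, 11}
[PSO] allowed = {00, 01, 10, 11}
target 00 ∈ {SC,TSO,PSO}

SC:yes TSO:yes PSO:yes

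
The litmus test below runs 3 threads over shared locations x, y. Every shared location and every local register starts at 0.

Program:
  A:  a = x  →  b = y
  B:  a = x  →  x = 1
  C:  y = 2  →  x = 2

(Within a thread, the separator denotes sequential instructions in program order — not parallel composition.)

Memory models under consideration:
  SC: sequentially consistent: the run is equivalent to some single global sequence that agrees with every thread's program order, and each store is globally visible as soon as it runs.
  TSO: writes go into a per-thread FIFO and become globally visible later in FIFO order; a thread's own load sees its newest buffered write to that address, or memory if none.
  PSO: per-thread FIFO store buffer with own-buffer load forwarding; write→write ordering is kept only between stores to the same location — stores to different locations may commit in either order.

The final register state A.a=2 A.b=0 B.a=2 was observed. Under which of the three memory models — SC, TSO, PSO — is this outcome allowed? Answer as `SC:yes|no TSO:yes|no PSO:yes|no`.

outcome vector order: (A.a,A.b,B.a)
SC: 9 outcomes — {<0 0 0>; <0 0 2>; <0 2 0>; <0 2 2>; <1 0 0>; <1 2 0>; <1 2 2>; <2 2 0>; <2 2 2>}
TSO: 9 outcomes — {<0 0 0>; <0 0 2>; <0 2 0>; <0 2 2>; <1 0 0>; <1 2 0>; <1 2 2>; <2 2 0>; <2 2 2>}
PSO: 12 outcomes — {<0 0 0>; <0 0 2>; <0 2 0>; <0 2 2>; <1 0 0>; <1 0 2>; <1 2 0>; <1 2 2>; <2 0 0>; <2 0 2>; <2 2 0>; <2 2 2>}
target <2 0 2> ∈ {PSO}

SC:no TSO:no PSO:yes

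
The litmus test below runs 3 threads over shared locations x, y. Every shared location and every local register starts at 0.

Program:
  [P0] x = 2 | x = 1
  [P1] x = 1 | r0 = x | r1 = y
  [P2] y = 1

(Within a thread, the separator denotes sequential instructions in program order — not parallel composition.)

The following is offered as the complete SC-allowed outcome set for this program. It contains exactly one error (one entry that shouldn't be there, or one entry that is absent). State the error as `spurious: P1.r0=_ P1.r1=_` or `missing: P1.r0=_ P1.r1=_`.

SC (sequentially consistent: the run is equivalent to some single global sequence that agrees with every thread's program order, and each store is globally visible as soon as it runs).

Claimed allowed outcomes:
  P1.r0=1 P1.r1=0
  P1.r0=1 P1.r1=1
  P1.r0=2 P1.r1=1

outcome vector order: (P1.r0,P1.r1)
[SC] allowed = {1/0; 1/1; 2/0; 2/1}
SC∖claimed = {2/0}

missing: P1.r0=2 P1.r1=0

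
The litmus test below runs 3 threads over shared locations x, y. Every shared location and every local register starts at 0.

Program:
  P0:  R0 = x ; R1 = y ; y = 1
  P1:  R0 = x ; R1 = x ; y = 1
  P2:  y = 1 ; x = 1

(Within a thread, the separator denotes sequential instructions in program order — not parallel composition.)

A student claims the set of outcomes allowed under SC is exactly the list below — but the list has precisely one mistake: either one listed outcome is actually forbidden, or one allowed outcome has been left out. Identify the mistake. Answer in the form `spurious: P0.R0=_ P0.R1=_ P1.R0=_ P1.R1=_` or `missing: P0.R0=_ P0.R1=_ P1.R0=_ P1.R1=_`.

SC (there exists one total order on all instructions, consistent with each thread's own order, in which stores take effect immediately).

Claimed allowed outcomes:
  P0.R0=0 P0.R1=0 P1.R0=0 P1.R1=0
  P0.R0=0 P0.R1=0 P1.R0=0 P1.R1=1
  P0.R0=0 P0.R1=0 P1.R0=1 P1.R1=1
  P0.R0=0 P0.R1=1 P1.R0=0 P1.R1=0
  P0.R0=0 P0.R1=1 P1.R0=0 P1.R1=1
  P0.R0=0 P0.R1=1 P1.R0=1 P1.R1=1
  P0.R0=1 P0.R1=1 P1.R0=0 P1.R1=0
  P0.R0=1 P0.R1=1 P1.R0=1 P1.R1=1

outcome vector order: (P0.R0,P0.R1,P1.R0,P1.R1)
[SC] allowed = {<0 0 0 0>; <0 0 0 1>; <0 0 1 1>; <0 1 0 0>; <0 1 0 1>; <0 1 1 1>; <1 1 0 0>; <1 1 0 1>; <1 1 1 1>}
SC∖claimed = {<1 1 0 1>}

missing: P0.R0=1 P0.R1=1 P1.R0=0 P1.R1=1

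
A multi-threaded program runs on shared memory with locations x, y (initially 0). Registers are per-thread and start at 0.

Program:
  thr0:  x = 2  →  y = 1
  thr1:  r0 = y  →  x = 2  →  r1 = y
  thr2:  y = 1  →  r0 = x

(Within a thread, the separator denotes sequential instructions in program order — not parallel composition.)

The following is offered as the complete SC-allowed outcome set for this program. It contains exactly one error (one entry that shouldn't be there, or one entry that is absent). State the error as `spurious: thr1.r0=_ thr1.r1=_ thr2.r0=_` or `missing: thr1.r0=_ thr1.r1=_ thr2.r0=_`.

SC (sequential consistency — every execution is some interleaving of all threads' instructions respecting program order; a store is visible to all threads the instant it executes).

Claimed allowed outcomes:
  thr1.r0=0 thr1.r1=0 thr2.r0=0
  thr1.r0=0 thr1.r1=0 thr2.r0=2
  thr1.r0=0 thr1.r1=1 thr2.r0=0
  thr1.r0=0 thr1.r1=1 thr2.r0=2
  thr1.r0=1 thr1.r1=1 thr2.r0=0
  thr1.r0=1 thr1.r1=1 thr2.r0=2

spurious: thr1.r0=0 thr1.r1=0 thr2.r0=0

outcome vector order: (thr1.r0,thr1.r1,thr2.r0)
[SC] allowed = {(0,0,2) (0,1,0) (0,1,2) (1,1,0) (1,1,2)}
claimed∖SC = {(0,0,0)}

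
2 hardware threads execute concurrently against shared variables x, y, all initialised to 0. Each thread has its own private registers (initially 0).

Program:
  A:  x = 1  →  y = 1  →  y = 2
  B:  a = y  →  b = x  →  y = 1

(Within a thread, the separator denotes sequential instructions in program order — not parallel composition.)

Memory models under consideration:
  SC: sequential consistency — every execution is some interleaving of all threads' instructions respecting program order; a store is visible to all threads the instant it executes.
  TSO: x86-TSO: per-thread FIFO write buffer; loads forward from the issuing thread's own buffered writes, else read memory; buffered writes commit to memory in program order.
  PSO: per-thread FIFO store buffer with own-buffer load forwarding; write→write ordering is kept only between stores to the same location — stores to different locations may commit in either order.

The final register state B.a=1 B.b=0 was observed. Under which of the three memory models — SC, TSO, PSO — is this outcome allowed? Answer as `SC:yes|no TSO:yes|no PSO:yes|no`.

SC:no TSO:no PSO:yes

outcome vector order: (B.a,B.b)
SC (4): 0/0, 0/1, 1/1, 2/1
TSO (4): 0/0, 0/1, 1/1, 2/1
PSO (6): 0/0, 0/1, 1/0, 1/1, 2/0, 2/1
target 1/0 ∈ {PSO}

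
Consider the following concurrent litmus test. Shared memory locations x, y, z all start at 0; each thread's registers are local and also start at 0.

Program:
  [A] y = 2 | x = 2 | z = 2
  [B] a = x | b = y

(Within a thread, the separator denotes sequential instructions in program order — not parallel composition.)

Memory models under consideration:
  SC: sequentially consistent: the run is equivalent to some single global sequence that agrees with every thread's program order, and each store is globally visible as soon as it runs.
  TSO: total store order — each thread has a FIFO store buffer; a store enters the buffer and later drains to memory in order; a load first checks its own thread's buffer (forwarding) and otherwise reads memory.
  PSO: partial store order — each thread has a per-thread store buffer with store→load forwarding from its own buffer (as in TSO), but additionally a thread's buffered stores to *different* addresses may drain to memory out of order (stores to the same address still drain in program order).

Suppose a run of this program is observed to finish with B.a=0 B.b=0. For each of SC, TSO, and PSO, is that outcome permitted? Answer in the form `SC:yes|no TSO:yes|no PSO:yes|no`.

SC:yes TSO:yes PSO:yes

outcome vector order: (B.a,B.b)
SC: 3 outcomes — {0/0; 0/2; 2/2}
TSO: 3 outcomes — {0/0; 0/2; 2/2}
PSO: 4 outcomes — {0/0; 0/2; 2/0; 2/2}
target 0/0 ∈ {SC,TSO,PSO}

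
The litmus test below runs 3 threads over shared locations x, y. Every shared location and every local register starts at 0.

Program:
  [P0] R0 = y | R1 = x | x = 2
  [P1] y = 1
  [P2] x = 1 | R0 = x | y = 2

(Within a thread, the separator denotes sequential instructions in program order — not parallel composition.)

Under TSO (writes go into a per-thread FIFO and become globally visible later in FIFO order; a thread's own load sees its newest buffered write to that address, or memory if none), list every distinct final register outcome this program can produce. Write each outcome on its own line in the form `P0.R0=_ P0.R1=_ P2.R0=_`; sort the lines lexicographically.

outcome vector order: (P0.R0,P0.R1,P2.R0)
|TSO outcomes| = 9

P0.R0=0 P0.R1=0 P2.R0=1
P0.R0=0 P0.R1=0 P2.R0=2
P0.R0=0 P0.R1=1 P2.R0=1
P0.R0=0 P0.R1=1 P2.R0=2
P0.R0=1 P0.R1=0 P2.R0=1
P0.R0=1 P0.R1=0 P2.R0=2
P0.R0=1 P0.R1=1 P2.R0=1
P0.R0=1 P0.R1=1 P2.R0=2
P0.R0=2 P0.R1=1 P2.R0=1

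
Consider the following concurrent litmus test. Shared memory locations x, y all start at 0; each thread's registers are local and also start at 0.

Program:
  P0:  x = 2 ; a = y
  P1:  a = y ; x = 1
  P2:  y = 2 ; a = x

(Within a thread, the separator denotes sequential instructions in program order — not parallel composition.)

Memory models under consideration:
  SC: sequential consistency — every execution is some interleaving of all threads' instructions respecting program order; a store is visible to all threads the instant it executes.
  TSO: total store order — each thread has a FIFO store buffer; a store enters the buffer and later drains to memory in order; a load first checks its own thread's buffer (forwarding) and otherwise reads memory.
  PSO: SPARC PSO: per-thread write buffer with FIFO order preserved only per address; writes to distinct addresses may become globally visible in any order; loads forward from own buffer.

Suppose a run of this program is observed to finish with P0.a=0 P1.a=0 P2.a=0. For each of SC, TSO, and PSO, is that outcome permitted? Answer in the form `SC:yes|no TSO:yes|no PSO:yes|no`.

outcome vector order: (P0.a,P1.a,P2.a)
under SC → (0,0,1), (0,0,2), (0,2,1), (0,2,2), (2,0,0), (2,0,1), (2,0,2), (2,2,0), (2,2,1), (2,2,2)
under TSO → (0,0,0), (0,0,1), (0,0,2), (0,2,0), (0,2,1), (0,2,2), (2,0,0), (2,0,1), (2,0,2), (2,2,0), (2,2,1), (2,2,2)
under PSO → (0,0,0), (0,0,1), (0,0,2), (0,2,0), (0,2,1), (0,2,2), (2,0,0), (2,0,1), (2,0,2), (2,2,0), (2,2,1), (2,2,2)
target (0,0,0) ∈ {TSO,PSO}

SC:no TSO:yes PSO:yes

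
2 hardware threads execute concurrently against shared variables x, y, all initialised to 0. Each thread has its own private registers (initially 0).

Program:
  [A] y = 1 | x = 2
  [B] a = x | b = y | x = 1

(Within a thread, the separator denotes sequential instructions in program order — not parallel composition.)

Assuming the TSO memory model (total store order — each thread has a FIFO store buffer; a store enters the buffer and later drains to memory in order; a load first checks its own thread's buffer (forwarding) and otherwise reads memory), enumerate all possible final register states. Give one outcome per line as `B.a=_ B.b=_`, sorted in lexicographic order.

outcome vector order: (B.a,B.b)
|TSO outcomes| = 3

B.a=0 B.b=0
B.a=0 B.b=1
B.a=2 B.b=1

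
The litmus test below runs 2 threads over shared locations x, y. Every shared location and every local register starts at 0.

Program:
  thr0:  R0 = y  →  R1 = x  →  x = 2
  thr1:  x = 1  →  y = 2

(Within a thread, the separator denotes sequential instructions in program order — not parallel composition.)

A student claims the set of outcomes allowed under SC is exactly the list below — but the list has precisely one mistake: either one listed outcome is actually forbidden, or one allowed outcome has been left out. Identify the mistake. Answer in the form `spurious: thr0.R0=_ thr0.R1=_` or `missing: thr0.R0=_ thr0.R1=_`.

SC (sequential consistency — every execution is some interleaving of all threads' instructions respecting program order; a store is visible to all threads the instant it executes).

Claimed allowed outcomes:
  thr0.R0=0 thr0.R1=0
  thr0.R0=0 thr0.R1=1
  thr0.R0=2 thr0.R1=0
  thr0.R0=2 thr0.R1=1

outcome vector order: (thr0.R0,thr0.R1)
under SC → 0/0, 0/1, 2/1
claimed∖SC = {2/0}

spurious: thr0.R0=2 thr0.R1=0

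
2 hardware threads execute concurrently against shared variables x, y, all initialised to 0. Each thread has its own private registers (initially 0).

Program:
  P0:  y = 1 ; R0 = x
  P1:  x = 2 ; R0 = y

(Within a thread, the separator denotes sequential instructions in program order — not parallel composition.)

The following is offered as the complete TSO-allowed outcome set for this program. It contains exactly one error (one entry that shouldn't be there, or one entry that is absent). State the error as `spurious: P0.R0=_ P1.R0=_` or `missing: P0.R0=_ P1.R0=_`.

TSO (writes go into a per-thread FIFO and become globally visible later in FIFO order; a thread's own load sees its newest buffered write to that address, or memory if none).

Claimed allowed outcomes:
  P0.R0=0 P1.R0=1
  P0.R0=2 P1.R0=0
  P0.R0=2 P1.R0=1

missing: P0.R0=0 P1.R0=0

outcome vector order: (P0.R0,P1.R0)
[TSO] allowed = {00, 01, 20, 21}
TSO∖claimed = {00}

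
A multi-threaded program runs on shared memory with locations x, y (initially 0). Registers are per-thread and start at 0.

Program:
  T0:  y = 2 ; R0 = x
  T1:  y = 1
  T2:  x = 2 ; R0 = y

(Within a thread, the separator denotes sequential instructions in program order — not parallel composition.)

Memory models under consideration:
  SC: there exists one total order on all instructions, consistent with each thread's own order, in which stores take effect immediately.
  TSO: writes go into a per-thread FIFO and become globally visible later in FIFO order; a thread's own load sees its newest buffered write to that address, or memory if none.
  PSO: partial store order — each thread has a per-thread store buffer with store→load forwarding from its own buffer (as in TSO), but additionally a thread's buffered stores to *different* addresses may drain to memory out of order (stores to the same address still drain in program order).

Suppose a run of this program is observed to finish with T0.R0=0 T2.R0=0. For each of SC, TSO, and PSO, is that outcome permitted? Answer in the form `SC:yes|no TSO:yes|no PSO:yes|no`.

outcome vector order: (T0.R0,T2.R0)
under SC → 01; 02; 20; 21; 22
under TSO → 00; 01; 02; 20; 21; 22
under PSO → 00; 01; 02; 20; 21; 22
target 00 ∈ {TSO,PSO}

SC:no TSO:yes PSO:yes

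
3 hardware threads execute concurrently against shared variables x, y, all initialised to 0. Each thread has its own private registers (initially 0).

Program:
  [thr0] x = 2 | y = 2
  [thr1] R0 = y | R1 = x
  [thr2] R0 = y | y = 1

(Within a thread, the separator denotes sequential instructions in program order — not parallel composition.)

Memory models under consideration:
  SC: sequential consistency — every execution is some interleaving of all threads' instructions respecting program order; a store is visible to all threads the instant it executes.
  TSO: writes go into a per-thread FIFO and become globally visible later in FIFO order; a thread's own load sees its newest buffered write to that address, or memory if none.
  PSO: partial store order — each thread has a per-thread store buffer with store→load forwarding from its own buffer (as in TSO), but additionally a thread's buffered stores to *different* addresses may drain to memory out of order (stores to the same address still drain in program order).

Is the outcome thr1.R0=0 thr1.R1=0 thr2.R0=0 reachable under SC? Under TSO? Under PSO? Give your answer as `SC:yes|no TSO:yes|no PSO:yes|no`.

SC:yes TSO:yes PSO:yes

outcome vector order: (thr1.R0,thr1.R1,thr2.R0)
under SC → <0 0 0> <0 0 2> <0 2 0> <0 2 2> <1 0 0> <1 2 0> <1 2 2> <2 2 0> <2 2 2>
under TSO → <0 0 0> <0 0 2> <0 2 0> <0 2 2> <1 0 0> <1 2 0> <1 2 2> <2 2 0> <2 2 2>
under PSO → <0 0 0> <0 0 2> <0 2 0> <0 2 2> <1 0 0> <1 0 2> <1 2 0> <1 2 2> <2 0 0> <2 0 2> <2 2 0> <2 2 2>
target <0 0 0> ∈ {SC,TSO,PSO}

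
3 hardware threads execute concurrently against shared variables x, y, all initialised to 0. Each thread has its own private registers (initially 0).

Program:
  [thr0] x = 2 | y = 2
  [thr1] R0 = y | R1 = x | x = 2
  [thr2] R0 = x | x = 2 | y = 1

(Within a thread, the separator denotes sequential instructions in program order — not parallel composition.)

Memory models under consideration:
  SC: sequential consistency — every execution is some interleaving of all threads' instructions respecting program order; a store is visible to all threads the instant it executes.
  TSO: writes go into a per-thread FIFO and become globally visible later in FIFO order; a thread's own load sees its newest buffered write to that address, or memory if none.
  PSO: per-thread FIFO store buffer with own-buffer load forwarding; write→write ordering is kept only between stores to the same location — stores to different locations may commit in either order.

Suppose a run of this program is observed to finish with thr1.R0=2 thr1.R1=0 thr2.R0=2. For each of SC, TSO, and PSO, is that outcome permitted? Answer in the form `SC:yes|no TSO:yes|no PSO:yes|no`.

outcome vector order: (thr1.R0,thr1.R1,thr2.R0)
[SC] allowed = {000 002 020 022 120 122 220 222}
[TSO] allowed = {000 002 020 022 120 122 220 222}
[PSO] allowed = {000 002 020 022 100 120 122 200 202 220 222}
target 202 ∈ {PSO}

SC:no TSO:no PSO:yes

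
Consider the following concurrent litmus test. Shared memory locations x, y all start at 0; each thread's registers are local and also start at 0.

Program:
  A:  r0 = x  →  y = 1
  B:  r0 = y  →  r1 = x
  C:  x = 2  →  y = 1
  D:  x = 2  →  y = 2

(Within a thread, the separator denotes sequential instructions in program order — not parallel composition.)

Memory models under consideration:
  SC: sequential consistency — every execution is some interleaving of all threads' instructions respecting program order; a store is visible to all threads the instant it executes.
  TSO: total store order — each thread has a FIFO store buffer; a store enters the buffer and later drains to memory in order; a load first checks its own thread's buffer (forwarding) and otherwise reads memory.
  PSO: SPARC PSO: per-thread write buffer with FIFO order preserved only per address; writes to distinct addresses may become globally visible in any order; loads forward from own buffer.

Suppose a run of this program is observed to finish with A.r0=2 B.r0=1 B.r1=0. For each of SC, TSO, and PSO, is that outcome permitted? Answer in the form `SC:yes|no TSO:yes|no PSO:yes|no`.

outcome vector order: (A.r0,B.r0,B.r1)
SC: 9 outcomes — {0/0/0 0/0/2 0/1/0 0/1/2 0/2/2 2/0/0 2/0/2 2/1/2 2/2/2}
TSO: 9 outcomes — {0/0/0 0/0/2 0/1/0 0/1/2 0/2/2 2/0/0 2/0/2 2/1/2 2/2/2}
PSO: 12 outcomes — {0/0/0 0/0/2 0/1/0 0/1/2 0/2/0 0/2/2 2/0/0 2/0/2 2/1/0 2/1/2 2/2/0 2/2/2}
target 2/1/0 ∈ {PSO}

SC:no TSO:no PSO:yes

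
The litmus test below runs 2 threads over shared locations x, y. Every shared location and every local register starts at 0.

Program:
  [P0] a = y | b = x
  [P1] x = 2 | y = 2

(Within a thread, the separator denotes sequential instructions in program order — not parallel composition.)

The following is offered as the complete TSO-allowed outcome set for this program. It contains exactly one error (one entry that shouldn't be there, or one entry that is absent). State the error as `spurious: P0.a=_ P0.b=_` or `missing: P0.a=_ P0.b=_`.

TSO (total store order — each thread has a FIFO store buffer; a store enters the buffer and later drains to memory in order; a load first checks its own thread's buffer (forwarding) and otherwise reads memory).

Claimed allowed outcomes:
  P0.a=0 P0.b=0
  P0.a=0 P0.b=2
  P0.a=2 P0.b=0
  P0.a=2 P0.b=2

spurious: P0.a=2 P0.b=0

outcome vector order: (P0.a,P0.b)
under TSO → <0 0>, <0 2>, <2 2>
claimed∖TSO = {<2 0>}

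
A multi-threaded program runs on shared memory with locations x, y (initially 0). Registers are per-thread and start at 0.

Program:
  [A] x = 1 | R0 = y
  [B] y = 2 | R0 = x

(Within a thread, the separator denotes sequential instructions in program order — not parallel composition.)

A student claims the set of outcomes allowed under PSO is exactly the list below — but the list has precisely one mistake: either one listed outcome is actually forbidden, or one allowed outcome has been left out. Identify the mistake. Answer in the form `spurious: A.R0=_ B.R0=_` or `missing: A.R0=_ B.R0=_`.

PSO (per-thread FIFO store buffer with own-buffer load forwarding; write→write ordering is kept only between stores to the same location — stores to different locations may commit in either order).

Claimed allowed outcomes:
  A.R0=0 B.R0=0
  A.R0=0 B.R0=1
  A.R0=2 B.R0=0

missing: A.R0=2 B.R0=1

outcome vector order: (A.R0,B.R0)
PSO (4): <0 0> <0 1> <2 0> <2 1>
PSO∖claimed = {<2 1>}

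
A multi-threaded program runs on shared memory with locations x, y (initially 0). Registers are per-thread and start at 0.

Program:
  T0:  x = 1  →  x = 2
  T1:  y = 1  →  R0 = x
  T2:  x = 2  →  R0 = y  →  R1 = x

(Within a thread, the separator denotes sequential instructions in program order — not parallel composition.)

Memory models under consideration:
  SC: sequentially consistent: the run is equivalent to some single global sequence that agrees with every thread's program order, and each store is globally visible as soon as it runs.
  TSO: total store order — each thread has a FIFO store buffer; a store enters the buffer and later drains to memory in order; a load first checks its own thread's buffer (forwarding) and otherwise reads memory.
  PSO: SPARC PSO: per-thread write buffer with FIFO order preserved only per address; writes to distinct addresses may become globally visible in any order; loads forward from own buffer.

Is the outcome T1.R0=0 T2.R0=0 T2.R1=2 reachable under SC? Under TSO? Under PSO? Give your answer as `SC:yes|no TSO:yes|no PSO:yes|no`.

SC:no TSO:yes PSO:yes

outcome vector order: (T1.R0,T2.R0,T2.R1)
[SC] allowed = {<0 1 1>, <0 1 2>, <1 0 1>, <1 0 2>, <1 1 1>, <1 1 2>, <2 0 1>, <2 0 2>, <2 1 1>, <2 1 2>}
[TSO] allowed = {<0 0 1>, <0 0 2>, <0 1 1>, <0 1 2>, <1 0 1>, <1 0 2>, <1 1 1>, <1 1 2>, <2 0 1>, <2 0 2>, <2 1 1>, <2 1 2>}
[PSO] allowed = {<0 0 1>, <0 0 2>, <0 1 1>, <0 1 2>, <1 0 1>, <1 0 2>, <1 1 1>, <1 1 2>, <2 0 1>, <2 0 2>, <2 1 1>, <2 1 2>}
target <0 0 2> ∈ {TSO,PSO}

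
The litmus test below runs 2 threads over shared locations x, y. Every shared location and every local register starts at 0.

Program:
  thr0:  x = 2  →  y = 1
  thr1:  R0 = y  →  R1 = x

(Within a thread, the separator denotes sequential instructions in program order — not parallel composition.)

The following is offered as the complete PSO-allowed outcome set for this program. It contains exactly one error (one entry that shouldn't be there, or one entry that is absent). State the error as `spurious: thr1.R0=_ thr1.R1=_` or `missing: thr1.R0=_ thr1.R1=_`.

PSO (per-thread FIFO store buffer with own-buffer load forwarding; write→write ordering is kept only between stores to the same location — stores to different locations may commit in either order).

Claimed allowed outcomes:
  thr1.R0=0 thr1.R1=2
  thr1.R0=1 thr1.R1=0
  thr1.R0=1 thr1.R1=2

outcome vector order: (thr1.R0,thr1.R1)
[PSO] allowed = {<0 0>, <0 2>, <1 0>, <1 2>}
PSO∖claimed = {<0 0>}

missing: thr1.R0=0 thr1.R1=0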